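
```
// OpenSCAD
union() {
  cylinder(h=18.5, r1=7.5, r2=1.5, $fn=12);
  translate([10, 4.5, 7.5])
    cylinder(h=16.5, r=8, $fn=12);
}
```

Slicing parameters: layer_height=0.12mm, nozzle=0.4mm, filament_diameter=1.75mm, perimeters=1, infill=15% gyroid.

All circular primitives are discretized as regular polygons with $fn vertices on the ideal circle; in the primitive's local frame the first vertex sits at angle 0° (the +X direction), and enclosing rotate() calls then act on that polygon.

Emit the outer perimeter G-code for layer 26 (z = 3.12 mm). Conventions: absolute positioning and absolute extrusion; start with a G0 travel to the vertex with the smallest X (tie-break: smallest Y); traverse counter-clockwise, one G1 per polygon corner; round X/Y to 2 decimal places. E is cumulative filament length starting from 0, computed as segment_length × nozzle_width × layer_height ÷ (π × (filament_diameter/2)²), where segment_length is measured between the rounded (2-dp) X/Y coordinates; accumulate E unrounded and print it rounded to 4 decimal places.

At z = 3.12 mm: the cone (r1=7.5→r2=1.5) has section circumradius 6.488 here — a regular 12-gon; the cylinder at (10, 4.5) does not reach this height (z outside [7.5, 24]); Combining (union): only the cone is present, so the union is just that shape — 1 connected region. The outline is a single polygon with 12 vertices. Extrusion per mm of travel: 0.4 × 0.12 / (π × 0.875²) = 0.019956. Accumulating E over each segment gives final E = 0.8043.

G0 X-6.49 Y0.00 Z3.12
G1 X-5.62 Y-3.24 E0.0669
G1 X-3.24 Y-5.62 E0.1341
G1 X0.00 Y-6.49 E0.2011
G1 X3.24 Y-5.62 E0.2680
G1 X5.62 Y-3.24 E0.3352
G1 X6.49 Y0.00 E0.4021
G1 X5.62 Y3.24 E0.4691
G1 X3.24 Y5.62 E0.5362
G1 X0.00 Y6.49 E0.6032
G1 X-3.24 Y5.62 E0.6701
G1 X-5.62 Y3.24 E0.7373
G1 X-6.49 Y0.00 E0.8043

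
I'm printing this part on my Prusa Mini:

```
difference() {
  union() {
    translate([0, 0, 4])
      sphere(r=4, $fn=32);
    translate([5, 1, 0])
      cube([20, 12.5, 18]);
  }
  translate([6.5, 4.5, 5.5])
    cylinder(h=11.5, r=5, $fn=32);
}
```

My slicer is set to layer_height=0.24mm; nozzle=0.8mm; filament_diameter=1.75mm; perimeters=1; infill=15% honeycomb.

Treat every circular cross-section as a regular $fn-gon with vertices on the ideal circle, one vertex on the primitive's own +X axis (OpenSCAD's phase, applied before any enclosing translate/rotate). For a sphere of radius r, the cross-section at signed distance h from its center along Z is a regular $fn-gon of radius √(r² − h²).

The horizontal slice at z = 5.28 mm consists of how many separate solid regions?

At z = 5.28 mm: the r=4 sphere contributes a regular 32-gon of circumradius √(4²−1.28²) = 3.790; the cube at (5, 1) is present — its section is the full 20×12.5 rectangle; Taking the union: the 2 present regions are separate (no shared area or edge), so areas and boundary lengths simply add and each stays a separate island — 2 connected regions; the cylinder at (6.5, 4.5) is absent (z outside [5.5, 17]); Subtracting the remaining from the first: none of the subtracted shapes is present at this height, so that combined region is unchanged — 2 connected regions. The result has 2 disconnected regions.

2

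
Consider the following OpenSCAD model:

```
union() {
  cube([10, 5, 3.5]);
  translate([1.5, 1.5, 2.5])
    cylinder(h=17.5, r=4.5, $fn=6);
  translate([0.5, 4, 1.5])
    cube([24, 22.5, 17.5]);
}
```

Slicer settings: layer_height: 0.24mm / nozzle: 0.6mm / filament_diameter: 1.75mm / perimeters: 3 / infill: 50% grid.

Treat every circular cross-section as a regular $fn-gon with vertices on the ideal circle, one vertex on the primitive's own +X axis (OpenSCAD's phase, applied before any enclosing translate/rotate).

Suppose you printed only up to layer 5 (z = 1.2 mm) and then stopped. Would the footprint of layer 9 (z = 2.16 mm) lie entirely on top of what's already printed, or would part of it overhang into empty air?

Compare the two slices. At z = 1.2: the 10×5 cube contributes its full rectangle (area 50.00 mm²); the cylinder at (1.5, 1.5) is not intersected at this z (z outside [2.5, 20]); the cube at (0.5, 4) does not reach this height (z outside [1.5, 19]); Combining (union): only the 10×5 cube is present, so the union is just that shape — area = 50.00 mm². At z = 2.16: the 10×5 cube contributes its full rectangle (area 50.00 mm²); the cylinder at (1.5, 1.5) is not intersected at this z (z outside [2.5, 20]); the cube at (0.5, 4) is present — its section is the full 24×22.5 rectangle (area 540.00 mm²); Combining (union): the regions partially overlap — summed areas 590.00 mm² minus the doubly-counted overlap 9.50 mm² gives 580.50 mm² — area = 580.50 mm². Checking containment: at z = 2.16 the cross-section extends beyond the z = 1.2 cross-section by about 530.50 mm².

part overhangs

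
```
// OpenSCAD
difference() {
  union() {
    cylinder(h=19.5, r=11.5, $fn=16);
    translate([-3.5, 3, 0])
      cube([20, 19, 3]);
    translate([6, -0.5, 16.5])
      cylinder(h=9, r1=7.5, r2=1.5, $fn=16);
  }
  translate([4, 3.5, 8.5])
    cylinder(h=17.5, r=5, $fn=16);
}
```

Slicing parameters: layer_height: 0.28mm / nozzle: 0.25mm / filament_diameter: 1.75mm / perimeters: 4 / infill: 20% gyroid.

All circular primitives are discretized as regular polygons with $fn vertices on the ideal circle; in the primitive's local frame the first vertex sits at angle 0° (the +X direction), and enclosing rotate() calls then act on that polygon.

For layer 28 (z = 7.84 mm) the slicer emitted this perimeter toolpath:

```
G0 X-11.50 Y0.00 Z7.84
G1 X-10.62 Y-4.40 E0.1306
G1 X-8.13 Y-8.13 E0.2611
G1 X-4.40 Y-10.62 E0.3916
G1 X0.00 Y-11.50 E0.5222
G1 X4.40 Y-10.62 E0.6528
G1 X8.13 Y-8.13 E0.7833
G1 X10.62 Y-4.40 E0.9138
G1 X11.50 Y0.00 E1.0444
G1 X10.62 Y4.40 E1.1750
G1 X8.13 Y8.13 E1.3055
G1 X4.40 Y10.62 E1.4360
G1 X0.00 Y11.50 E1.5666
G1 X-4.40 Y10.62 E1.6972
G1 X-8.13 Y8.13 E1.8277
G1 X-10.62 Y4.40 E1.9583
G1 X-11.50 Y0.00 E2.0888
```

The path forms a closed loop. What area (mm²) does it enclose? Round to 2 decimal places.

Apply the shoelace formula to the sequence of (X, Y) vertices; enclosed area = 404.67 mm².

404.67 mm²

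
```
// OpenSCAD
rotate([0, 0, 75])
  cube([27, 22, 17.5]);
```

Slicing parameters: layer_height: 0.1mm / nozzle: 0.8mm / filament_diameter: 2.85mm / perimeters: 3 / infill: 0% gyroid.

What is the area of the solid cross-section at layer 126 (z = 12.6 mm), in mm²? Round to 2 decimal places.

594.00 mm²

At z = 12.6 mm: the cube (footprint 27×22) is included at this height (area 594.00 mm²); (whole slice rotated 75° about Z — lengths, areas and connectivity unchanged). Overall, the cross-section is a single solid region. Net area = 594.00 mm².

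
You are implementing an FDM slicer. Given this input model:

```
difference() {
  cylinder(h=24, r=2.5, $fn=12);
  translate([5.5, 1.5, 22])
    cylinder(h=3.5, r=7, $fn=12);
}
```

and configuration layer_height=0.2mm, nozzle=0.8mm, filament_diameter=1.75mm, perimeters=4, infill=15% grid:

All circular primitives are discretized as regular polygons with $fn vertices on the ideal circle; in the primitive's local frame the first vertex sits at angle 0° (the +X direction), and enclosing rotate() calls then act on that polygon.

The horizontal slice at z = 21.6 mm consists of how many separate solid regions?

At z = 21.6 mm: the cylinder: section is a regular 12-gon, circumradius r=2.5; the cylinder at (5.5, 1.5) is not intersected at this z (z outside [22, 25.5]); After the difference (first − rest): none of the subtracted shapes is present at this height, so the r=2.5 cylinder is unchanged — 1 connected region. The result has 1 disconnected region.

1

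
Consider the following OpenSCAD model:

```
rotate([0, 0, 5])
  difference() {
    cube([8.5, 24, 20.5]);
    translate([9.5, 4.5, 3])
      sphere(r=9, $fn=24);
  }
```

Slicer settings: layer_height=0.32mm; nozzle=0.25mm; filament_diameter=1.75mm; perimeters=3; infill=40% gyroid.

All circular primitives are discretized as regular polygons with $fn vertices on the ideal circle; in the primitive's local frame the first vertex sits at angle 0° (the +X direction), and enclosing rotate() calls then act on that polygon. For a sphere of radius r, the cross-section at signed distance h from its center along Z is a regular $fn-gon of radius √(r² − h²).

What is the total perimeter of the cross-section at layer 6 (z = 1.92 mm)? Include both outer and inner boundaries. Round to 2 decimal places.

62.68 mm

At z = 1.92 mm: the cube (footprint 8.5×24) is included at this height (perimeter 65.00 mm); the r=9 sphere at (9.5, 4.5) slices to a regular 24-gon of circumradius 8.935 (√(r²−h²) with h=1.08 from center) (perimeter = 2·24·8.935·sin(180°/24) = 55.98 mm); Taking the first minus the rest: starting from the 8.5×24 cube, the r=9 sphere at (9.5, 4.5) partially overlaps it — only the 86.82 mm² overlap (of its 247.95 mm²) is removed, clipping the outline — boundary = 62.68 mm; (whole slice rotated 5° about Z — lengths, areas and connectivity unchanged). Overall, the cross-section is a single solid region. Total boundary length (outer) = 62.68 mm.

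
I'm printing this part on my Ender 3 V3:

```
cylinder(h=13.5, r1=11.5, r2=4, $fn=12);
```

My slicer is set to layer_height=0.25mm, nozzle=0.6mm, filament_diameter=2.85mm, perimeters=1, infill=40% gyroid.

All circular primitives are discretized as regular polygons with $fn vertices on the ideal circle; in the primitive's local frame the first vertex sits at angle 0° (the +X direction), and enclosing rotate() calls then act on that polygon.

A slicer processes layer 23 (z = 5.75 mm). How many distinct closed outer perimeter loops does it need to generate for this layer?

1

At z = 5.75 mm: the cone (r1=11.5→r2=4) has section circumradius 8.306 here — a regular 12-gon. The result has 1 disconnected region.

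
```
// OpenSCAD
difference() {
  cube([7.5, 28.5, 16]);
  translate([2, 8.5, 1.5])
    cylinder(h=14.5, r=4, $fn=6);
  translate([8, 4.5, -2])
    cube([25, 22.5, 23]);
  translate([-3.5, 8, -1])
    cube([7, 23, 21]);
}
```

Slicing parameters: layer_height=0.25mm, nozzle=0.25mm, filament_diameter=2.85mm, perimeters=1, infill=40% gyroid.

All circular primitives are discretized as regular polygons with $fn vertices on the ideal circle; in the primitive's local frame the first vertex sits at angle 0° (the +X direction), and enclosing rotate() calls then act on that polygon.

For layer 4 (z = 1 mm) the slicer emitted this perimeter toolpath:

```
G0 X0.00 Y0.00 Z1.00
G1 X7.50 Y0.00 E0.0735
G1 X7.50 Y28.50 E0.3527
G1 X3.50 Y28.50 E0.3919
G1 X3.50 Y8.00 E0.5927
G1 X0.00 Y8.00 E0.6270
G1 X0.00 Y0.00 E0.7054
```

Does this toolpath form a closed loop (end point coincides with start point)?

yes

Start point (G0): (0.00, 0.00). End point (last G1): the path returns to the start — closed.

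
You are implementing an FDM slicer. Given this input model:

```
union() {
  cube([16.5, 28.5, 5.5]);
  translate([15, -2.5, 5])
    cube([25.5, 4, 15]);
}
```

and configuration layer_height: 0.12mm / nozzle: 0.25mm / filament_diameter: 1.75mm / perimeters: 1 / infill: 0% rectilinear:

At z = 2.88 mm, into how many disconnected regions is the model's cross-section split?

At z = 2.88 mm: the cube is present — its section is the full 16.5×28.5 rectangle; the cube at (15, -2.5) does not reach this height (z outside [5, 20]); Merging all regions: only the 16.5×28.5 cube is present, so the union is just that shape — 1 connected region. The result has 1 disconnected region.

1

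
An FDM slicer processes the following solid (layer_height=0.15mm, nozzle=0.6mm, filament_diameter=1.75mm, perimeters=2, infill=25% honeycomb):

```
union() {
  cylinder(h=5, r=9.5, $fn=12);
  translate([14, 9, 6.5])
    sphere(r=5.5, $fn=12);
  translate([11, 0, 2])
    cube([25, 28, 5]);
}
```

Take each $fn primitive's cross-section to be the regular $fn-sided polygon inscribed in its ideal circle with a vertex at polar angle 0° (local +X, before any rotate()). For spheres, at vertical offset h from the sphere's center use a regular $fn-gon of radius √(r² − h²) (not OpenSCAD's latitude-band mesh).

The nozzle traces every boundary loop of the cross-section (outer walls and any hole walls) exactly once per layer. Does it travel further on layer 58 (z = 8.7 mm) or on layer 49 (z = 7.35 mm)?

layer 49 (z = 7.35 mm)

Layer 58 (z = 8.7): the cylinder is absent (z outside [0, 5]); the sphere at (14, 9): section is a regular 12-gon, circumradius = √(r²−h²) = √(5.5²−2.2²) = 5.041 (perimeter = 2·12·5.041·sin(180°/12) = 31.31 mm); the cube at (11, 0) does not reach this height (z outside [2, 7]); Taking the union: only the r=5.5 sphere at (14, 9) is present, so the union is just that shape — boundary = 31.31 mm. So its perimeter = 31.31 mm. Layer 49 (z = 7.35): the cylinder is absent (z outside [0, 5]); the r=5.5 sphere at (14, 9) slices to a regular 12-gon of circumradius 5.434 (√(r²−h²) with h=0.85 from center) (perimeter = 2·12·5.434·sin(180°/12) = 33.75 mm); the cube at (11, 0) is not intersected at this z (z outside [2, 7]); Combining (union): only the r=5.5 sphere at (14, 9) is present, so the union is just that shape — boundary = 33.75 mm. So its perimeter = 33.75 mm. Layer 49 is larger (33.75 vs 31.31 mm).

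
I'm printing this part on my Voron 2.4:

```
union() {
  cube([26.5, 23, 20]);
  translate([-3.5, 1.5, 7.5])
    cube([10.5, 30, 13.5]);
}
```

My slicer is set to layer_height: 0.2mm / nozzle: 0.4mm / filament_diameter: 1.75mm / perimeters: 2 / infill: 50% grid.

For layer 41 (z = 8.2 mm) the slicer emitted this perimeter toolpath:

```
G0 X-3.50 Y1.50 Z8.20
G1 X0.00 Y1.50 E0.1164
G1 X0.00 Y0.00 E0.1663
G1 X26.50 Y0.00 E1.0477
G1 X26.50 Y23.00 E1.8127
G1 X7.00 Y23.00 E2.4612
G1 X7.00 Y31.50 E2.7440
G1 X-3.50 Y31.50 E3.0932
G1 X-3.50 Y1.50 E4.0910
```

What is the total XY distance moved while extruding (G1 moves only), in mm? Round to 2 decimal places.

123.00 mm

Sum the Euclidean lengths of each G1 segment: total = 123.00 mm.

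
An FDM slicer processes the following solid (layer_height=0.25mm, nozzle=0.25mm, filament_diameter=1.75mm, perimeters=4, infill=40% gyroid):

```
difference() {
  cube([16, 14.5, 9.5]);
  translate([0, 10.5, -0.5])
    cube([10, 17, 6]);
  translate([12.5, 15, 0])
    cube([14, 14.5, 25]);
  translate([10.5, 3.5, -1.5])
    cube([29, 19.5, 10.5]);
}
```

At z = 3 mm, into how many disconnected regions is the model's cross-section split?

1

At z = 3 mm: the cube (footprint 16×14.5) is included at this height; the cube at (0, 10.5) is present — its section is the full 10×17 rectangle; the 14×14.5 cube at (12.5, 15) contributes its full rectangle; the cube at (10.5, 3.5) (footprint 29×19.5) is included at this height; Taking the first minus the rest: starting from the 16×14.5 cube, the 10×17 cube at (0, 10.5) partially overlaps it — only the 40.00 mm² overlap (of its 170.00 mm²) is removed, clipping the outline; the 14×14.5 cube at (12.5, 15) misses the remaining region (no effect); the 29×19.5 cube at (10.5, 3.5) partially overlaps it — only the 60.50 mm² overlap (of its 565.50 mm²) is removed, clipping the outline — 1 connected region. The result has 1 disconnected region.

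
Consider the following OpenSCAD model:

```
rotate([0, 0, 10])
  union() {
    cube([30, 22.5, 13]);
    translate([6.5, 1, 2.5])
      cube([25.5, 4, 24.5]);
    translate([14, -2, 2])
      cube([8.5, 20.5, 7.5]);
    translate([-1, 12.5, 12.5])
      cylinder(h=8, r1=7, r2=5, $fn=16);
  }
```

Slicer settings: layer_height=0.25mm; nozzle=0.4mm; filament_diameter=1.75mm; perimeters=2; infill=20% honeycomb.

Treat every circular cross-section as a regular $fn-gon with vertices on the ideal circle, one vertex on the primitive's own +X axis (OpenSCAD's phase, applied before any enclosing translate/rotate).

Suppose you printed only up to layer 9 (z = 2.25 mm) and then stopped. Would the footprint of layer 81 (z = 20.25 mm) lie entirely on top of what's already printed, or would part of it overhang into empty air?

part overhangs

Compare the two slices. At z = 2.25: the cube (footprint 30×22.5) is included at this height (area 675.00 mm²); the cube at (6.5, 1) does not reach this height (z outside [2.5, 27]); the cube at (14, -2) is present — its section is the full 8.5×20.5 rectangle (area 174.25 mm²); the cone at (-1, 12.5) is absent (z outside [12.5, 20.5]); Merging all regions: the regions partially overlap — summed areas 849.25 mm² minus the doubly-counted overlap 157.25 mm² gives 692.00 mm² — area = 692.00 mm²; (whole slice rotated 10° about Z — lengths, areas and connectivity unchanged). At z = 20.25: the cube is absent (z outside [0, 13]); the 25.5×4 cube at (6.5, 1) contributes its full rectangle (area 102.00 mm²); the cube at (14, -2) is absent (z outside [2, 9.5]); the cone at (-1, 12.5) contributes a regular 16-gon of circumradius 5.062 (interpolated between r1=7 and r2=5 at t=0.969) (area = (16/2)·5.062²·sin(360°/16) = 78.46 mm²); Merging all regions: the 2 present regions are separate (no shared area or edge), so areas and boundary lengths simply add and each stays a separate island — area = 180.46 mm²; (whole slice rotated 10° about Z — lengths, areas and connectivity unchanged). Checking containment: at z = 20.25 the cross-section extends beyond the z = 2.25 cross-section by about 57.16 mm².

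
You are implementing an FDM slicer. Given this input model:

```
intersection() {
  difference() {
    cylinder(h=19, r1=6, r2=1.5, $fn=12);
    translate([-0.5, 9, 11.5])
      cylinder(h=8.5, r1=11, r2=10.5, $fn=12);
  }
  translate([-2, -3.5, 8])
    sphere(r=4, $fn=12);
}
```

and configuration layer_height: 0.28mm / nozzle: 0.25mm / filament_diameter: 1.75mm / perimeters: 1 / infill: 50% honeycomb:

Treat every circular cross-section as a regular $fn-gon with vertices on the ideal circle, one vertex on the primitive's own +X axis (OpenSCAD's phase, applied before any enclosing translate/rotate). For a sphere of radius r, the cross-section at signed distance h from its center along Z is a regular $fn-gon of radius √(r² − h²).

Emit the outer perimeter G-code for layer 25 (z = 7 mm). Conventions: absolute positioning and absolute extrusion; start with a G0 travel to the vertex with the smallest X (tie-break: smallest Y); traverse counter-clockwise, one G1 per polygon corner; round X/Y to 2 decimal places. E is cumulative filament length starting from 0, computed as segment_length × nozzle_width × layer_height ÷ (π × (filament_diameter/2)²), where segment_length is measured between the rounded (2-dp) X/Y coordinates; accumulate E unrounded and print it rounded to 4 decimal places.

At z = 7 mm: the cone: at t=0.368 of its height the radius interpolates to r₁+(r₂−r₁)t = 4.342, giving a regular 12-gon of that circumradius; the cone at (-0.5, 9) does not reach this height (z outside [11.5, 20]); Subtracting the remaining from the first: none of the subtracted shapes is present at this height, so the cone is unchanged — 1 connected region; the r=4 sphere at (-2, -3.5) contributes a regular 12-gon of circumradius √(4²−1²) = 3.873; Keeping only the common overlap: the r=4 sphere at (-2, -3.5) partially overlaps that combined region; clipping to the common part keeps 19.59 mm² — 1 connected region. The outline is a single polygon with 10 vertices. Extrusion per mm of travel: 0.25 × 0.28 / (π × 0.875²) = 0.029103. Accumulating E over each segment gives final E = 0.4928.

G0 X-4.23 Y-0.43 Z7.00
G1 X-3.76 Y-2.17 E0.0525
G1 X-2.17 Y-3.76 E0.1179
G1 X0.00 Y-4.34 E0.1833
G1 X1.77 Y-3.87 E0.2366
G1 X1.87 Y-3.50 E0.2477
G1 X1.35 Y-1.56 E0.3062
G1 X-0.06 Y-0.15 E0.3642
G1 X-2.00 Y0.37 E0.4227
G1 X-3.94 Y-0.15 E0.4811
G1 X-4.23 Y-0.43 E0.4928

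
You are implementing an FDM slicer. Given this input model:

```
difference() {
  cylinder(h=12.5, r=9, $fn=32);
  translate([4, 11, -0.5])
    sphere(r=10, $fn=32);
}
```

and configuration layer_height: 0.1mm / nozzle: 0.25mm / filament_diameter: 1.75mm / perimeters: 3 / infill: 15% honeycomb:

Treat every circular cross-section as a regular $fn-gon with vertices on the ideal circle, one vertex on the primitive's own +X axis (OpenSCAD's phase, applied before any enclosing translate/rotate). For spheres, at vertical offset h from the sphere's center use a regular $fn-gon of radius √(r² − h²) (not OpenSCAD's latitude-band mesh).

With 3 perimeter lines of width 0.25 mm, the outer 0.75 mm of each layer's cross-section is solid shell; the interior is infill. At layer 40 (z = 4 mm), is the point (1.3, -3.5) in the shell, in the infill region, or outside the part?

infill

At z = 4 mm: the cylinder: section is a regular 32-gon, circumradius r=9; the r=10 sphere at (4, 11) slices to a regular 32-gon of circumradius 8.930 (√(r²−h²) with h=4.5 from center); After the difference (first − rest): starting from the r=9 cylinder, the r=10 sphere at (4, 11) partially overlaps it — only the 57.80 mm² overlap (of its 248.94 mm²) is removed, clipping the outline — 1 connected region. Overall, the cross-section is a single solid region. The nearest boundary edge runs (3.44, -8.31)→(1.76, -8.83); distance from the point to it = 5.23 mm. The point is inside the cross-section and 5.23 mm from the nearest boundary — more than the 0.75 mm shell width (3 × 0.25), so it's in the infill interior.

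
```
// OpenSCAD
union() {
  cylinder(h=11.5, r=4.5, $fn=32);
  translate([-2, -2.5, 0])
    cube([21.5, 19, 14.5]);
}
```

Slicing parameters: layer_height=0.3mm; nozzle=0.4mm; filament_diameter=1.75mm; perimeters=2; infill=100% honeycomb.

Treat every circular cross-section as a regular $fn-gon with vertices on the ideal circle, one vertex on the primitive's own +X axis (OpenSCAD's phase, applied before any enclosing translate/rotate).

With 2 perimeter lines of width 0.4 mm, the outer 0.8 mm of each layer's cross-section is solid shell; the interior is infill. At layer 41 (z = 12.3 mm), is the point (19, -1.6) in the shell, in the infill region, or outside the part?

shell

At z = 12.3 mm: the cylinder is not intersected at this z (z outside [0, 11.5]); the cube at (-2, -2.5) (footprint 21.5×19) is included at this height; Taking the union: only the 21.5×19 cube at (-2, -2.5) is present, so the union is just that shape — 1 connected region. Overall, the cross-section is a single solid region. The nearest boundary edge runs (19.50, -2.50)→(19.50, 16.50); distance from the point to it = 0.50 mm. The point is inside the cross-section, 0.50 mm from the nearest boundary — within the 0.8 mm shell band (2 × 0.4).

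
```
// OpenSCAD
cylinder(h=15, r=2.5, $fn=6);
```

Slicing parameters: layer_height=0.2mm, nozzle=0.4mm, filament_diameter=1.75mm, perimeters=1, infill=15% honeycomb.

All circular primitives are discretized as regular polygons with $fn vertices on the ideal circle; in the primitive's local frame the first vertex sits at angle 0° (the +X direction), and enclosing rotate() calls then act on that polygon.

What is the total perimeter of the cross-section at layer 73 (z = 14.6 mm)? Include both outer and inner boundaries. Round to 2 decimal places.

15.00 mm

At z = 14.6 mm: the r=2.5 cylinder gives a regular 6-gon of circumradius 2.5 (constant along its height) (perimeter = 2·6·2.500·sin(180°/6) = 15.00 mm). Overall, the cross-section is a single solid region. Total boundary length (outer) = 15.00 mm.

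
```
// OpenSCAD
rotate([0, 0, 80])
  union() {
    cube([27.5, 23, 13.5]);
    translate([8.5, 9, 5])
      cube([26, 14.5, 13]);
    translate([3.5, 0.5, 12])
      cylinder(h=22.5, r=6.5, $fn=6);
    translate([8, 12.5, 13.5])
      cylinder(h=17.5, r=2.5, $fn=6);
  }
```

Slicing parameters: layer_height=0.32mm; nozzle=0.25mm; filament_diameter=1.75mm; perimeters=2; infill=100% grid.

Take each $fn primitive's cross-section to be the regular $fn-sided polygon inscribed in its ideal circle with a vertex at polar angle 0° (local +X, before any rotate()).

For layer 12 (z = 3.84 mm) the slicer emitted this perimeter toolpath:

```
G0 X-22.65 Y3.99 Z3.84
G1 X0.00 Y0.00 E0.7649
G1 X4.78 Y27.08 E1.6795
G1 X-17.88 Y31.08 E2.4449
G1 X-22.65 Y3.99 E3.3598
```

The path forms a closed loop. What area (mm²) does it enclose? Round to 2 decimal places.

Apply the shoelace formula to the sequence of (X, Y) vertices; enclosed area = 632.69 mm².

632.69 mm²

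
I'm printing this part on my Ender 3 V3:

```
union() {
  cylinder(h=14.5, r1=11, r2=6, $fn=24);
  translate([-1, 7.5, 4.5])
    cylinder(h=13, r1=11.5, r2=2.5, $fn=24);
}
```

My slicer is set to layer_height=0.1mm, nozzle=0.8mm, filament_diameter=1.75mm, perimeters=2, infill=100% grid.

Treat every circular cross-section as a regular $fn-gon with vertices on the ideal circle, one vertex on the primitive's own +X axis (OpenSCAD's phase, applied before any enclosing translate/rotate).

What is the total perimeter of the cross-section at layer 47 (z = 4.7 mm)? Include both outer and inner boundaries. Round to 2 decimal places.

80.95 mm

At z = 4.7 mm: the cone contributes a regular 24-gon of circumradius 9.379 (interpolated between r1=11 and r2=6 at t=0.324) (perimeter = 2·24·9.379·sin(180°/24) = 58.76 mm); the cone at (-1, 7.5): at t=0.015 of its height the radius interpolates to r₁+(r₂−r₁)t = 11.362, giving a regular 24-gon of that circumradius (perimeter = 2·24·11.362·sin(180°/24) = 71.18 mm); Combining (union): the regions partially overlap (shared area 178.97 mm²), so the edge portions inside another operand are dropped and the merged outline is re-measured after clipping — boundary = 80.95 mm. Overall, the cross-section is a single solid region. Total boundary length (outer) = 80.95 mm.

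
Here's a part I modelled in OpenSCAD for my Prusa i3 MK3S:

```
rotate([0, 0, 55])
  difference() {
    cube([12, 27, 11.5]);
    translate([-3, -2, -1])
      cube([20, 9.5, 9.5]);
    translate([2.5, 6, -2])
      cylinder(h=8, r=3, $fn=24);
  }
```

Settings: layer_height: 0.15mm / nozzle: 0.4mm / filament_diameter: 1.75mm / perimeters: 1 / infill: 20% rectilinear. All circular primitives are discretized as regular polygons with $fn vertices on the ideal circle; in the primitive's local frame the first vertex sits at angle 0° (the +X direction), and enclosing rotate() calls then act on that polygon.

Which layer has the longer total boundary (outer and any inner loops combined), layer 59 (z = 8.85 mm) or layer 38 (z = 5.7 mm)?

Layer 59 (z = 8.85): the 12×27 cube contributes its full rectangle (perimeter 78.00 mm); the cube at (-3, -2) does not reach this height (z outside [-1, 8.5]); the cylinder at (2.5, 6) does not reach this height (z outside [-2, 6]); Taking the first minus the rest: none of the subtracted shapes is present at this height, so the 12×27 cube is unchanged — boundary = 78.00 mm; (rotated 55° about Z; rotation is an isometry so areas/perimeters/island counts are preserved). So its perimeter = 78.00 mm. Layer 38 (z = 5.7): the cube (footprint 12×27) is included at this height (perimeter 78.00 mm); the cube at (-3, -2) (footprint 20×9.5) is included at this height (perimeter 59.00 mm); the r=3 cylinder at (2.5, 6) contributes a regular 24-gon of circumradius 3 (perimeter = 2·24·3.000·sin(180°/24) = 18.80 mm); After the difference (first − rest): starting from the 12×27 cube, the 20×9.5 cube at (-3, -2) partially overlaps it — only the 90.00 mm² overlap (of its 190.00 mm²) is removed, clipping the outline; the r=3 cylinder at (2.5, 6) partially overlaps it — only the 5.41 mm² overlap (of its 27.95 mm²) is removed, clipping the outline — boundary = 63.88 mm; (whole slice rotated 55° about Z — lengths, areas and connectivity unchanged). So its perimeter = 63.88 mm. Layer 59 is larger (78.00 vs 63.88 mm).

layer 59 (z = 8.85 mm)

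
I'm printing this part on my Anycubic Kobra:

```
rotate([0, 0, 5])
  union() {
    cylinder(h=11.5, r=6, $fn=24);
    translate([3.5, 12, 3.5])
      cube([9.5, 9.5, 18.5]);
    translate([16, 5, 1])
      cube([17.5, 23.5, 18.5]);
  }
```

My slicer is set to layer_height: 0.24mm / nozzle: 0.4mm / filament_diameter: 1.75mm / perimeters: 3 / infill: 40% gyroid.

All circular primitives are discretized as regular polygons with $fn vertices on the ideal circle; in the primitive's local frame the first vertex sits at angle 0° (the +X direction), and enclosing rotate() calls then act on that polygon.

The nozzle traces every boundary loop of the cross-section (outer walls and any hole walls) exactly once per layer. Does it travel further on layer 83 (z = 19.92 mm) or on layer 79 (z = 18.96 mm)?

layer 79 (z = 18.96 mm)

Layer 83 (z = 19.92): the cylinder is not intersected at this z (z outside [0, 11.5]); the cube at (3.5, 12) (footprint 9.5×9.5) is included at this height (perimeter 38.00 mm); the cube at (16, 5) does not reach this height (z outside [1, 19.5]); Taking the union: only the 9.5×9.5 cube at (3.5, 12) is present, so the union is just that shape — boundary = 38.00 mm; (rotated 5° about Z; rotation is an isometry so areas/perimeters/island counts are preserved). So its perimeter = 38.00 mm. Layer 79 (z = 18.96): the cylinder does not reach this height (z outside [0, 11.5]); the 9.5×9.5 cube at (3.5, 12) contributes its full rectangle (perimeter 38.00 mm); the cube at (16, 5) (footprint 17.5×23.5) is included at this height (perimeter 82.00 mm); Taking the union: the 2 present regions are separate (no shared area or edge), so areas and boundary lengths simply add and each stays a separate island — boundary = 120.00 mm; (whole slice rotated 5° about Z — lengths, areas and connectivity unchanged). So its perimeter = 120.00 mm. Layer 79 is larger (120.00 vs 38.00 mm).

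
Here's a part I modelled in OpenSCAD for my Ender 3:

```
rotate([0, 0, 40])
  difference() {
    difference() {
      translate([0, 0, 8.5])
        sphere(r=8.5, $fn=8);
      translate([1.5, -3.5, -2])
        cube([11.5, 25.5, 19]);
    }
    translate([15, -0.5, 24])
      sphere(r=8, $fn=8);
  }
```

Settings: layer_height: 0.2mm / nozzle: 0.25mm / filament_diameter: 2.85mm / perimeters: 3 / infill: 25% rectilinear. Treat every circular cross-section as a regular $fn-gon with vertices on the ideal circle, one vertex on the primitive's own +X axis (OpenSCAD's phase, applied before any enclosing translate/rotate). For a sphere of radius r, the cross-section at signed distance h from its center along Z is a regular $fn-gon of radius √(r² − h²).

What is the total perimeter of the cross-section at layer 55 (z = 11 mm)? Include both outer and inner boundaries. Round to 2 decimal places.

51.32 mm

At z = 11 mm: the r=8.5 sphere slices to a regular 8-gon of circumradius 8.124 (√(r²−h²) with h=2.5 from center) (perimeter = 2·8·8.124·sin(180°/8) = 49.74 mm); the cube at (1.5, -3.5) is present — its section is the full 11.5×25.5 rectangle (perimeter 74.00 mm); Taking the first minus the rest: starting from the r=8.5 sphere, the 11.5×25.5 cube at (1.5, -3.5) partially overlaps it — only the 55.60 mm² overlap (of its 293.25 mm²) is removed, clipping the outline — boundary = 51.32 mm; the sphere at (15, -0.5) does not reach this height (|z−center|=13.000 > r=8); After the difference (first − rest): none of the subtracted shapes is present at this height, so the result so far is unchanged — boundary = 51.32 mm; (whole slice rotated 40° about Z — lengths, areas and connectivity unchanged). Overall, the cross-section is a single solid region. Total boundary length (outer) = 51.32 mm.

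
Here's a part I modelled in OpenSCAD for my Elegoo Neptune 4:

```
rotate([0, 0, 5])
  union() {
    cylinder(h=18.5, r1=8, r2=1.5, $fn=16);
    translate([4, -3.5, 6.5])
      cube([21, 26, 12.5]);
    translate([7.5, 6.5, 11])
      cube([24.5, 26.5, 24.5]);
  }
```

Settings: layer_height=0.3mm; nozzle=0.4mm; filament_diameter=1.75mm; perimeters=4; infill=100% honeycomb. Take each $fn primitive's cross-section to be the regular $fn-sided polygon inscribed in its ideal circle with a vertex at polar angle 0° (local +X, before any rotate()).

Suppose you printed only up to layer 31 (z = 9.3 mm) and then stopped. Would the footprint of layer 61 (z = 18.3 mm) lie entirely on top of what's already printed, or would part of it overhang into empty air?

part overhangs

Compare the two slices. At z = 9.3: the cone (r1=8→r2=1.5) has section circumradius 4.732 here — a regular 16-gon (area = (16/2)·4.732²·sin(360°/16) = 68.56 mm²); the cube at (4, -3.5) (footprint 21×26) is included at this height (area 546.00 mm²); the cube at (7.5, 6.5) is not intersected at this z (z outside [11, 35.5]); Merging all regions: the regions partially overlap — summed areas 614.56 mm² minus the doubly-counted overlap 2.21 mm² gives 612.36 mm² — area = 612.36 mm²; (rotated 5° about Z; rotation is an isometry so areas/perimeters/island counts are preserved). At z = 18.3: the cone (r1=8→r2=1.5) has section circumradius 1.570 here — a regular 16-gon (area = (16/2)·1.570²·sin(360°/16) = 7.55 mm²); the 21×26 cube at (4, -3.5) contributes its full rectangle (area 546.00 mm²); the 24.5×26.5 cube at (7.5, 6.5) contributes its full rectangle (area 649.25 mm²); Combining (union): the regions partially overlap — summed areas 1202.80 mm² minus the doubly-counted overlap 280.00 mm² gives 922.80 mm² — area = 922.80 mm²; (whole slice rotated 5° about Z — lengths, areas and connectivity unchanged). Checking containment: at z = 18.3 the cross-section extends beyond the z = 9.3 cross-section by about 369.25 mm².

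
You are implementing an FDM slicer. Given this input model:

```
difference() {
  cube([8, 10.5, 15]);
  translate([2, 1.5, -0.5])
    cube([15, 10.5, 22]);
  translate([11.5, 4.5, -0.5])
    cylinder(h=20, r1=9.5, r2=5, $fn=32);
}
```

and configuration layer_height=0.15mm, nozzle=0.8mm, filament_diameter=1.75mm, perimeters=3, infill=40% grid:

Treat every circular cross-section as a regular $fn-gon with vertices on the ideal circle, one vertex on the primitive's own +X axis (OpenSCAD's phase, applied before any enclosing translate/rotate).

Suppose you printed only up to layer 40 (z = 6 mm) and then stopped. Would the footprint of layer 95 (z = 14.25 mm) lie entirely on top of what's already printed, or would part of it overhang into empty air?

part overhangs

Compare the two slices. At z = 6: the cube (footprint 8×10.5) is included at this height (area 84.00 mm²); the 15×10.5 cube at (2, 1.5) contributes its full rectangle (area 157.50 mm²); the cone at (11.5, 4.5) (r1=9.5→r2=5) has section circumradius 8.037 here — a regular 32-gon (area = (32/2)·8.037²·sin(360°/32) = 201.65 mm²); Taking the first minus the rest: starting from the 8×10.5 cube (84.00 mm²), the 15×10.5 cube at (2, 1.5) partially overlaps it — only the 54.00 mm² overlap (of its 157.50 mm²) is removed, clipping the outline; the cone at (11.5, 4.5) partially overlaps it — only the 5.35 mm² overlap (of its 201.65 mm²) is removed, clipping the outline — area = 24.65 mm². At z = 14.25: the 8×10.5 cube contributes its full rectangle (area 84.00 mm²); the cube at (2, 1.5) (footprint 15×10.5) is included at this height (area 157.50 mm²); the cone at (11.5, 4.5): at t=0.738 of its height the radius interpolates to r₁+(r₂−r₁)t = 6.181, giving a regular 32-gon of that circumradius (area = (32/2)·6.181²·sin(360°/32) = 119.26 mm²); Subtracting the remaining from the first: starting from the 8×10.5 cube (84.00 mm²), the 15×10.5 cube at (2, 1.5) partially overlaps it — only the 54.00 mm² overlap (of its 157.50 mm²) is removed, clipping the outline; the cone at (11.5, 4.5) partially overlaps it — only the 2.04 mm² overlap (of its 119.26 mm²) is removed, clipping the outline — area = 27.96 mm². Checking containment: at z = 14.25 the cross-section extends beyond the z = 6 cross-section by about 3.31 mm².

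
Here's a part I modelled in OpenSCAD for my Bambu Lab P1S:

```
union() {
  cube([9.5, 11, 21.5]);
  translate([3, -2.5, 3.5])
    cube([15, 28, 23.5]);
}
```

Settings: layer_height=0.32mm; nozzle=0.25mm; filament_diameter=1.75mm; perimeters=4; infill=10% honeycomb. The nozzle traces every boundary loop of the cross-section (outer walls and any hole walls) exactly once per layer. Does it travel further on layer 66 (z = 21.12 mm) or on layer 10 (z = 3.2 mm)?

Layer 66 (z = 21.12): the 9.5×11 cube contributes its full rectangle (perimeter 41.00 mm); the cube at (3, -2.5) is present — its section is the full 15×28 rectangle (perimeter 86.00 mm); Combining (union): the regions partially overlap (shared area 71.50 mm²), so the edge portions inside another operand are dropped and the merged outline is re-measured after clipping — boundary = 92.00 mm. So its perimeter = 92.00 mm. Layer 10 (z = 3.2): the cube (footprint 9.5×11) is included at this height (perimeter 41.00 mm); the cube at (3, -2.5) is absent (z outside [3.5, 27]); Taking the union: only the 9.5×11 cube is present, so the union is just that shape — boundary = 41.00 mm. So its perimeter = 41.00 mm. Layer 66 is larger (92.00 vs 41.00 mm).

layer 66 (z = 21.12 mm)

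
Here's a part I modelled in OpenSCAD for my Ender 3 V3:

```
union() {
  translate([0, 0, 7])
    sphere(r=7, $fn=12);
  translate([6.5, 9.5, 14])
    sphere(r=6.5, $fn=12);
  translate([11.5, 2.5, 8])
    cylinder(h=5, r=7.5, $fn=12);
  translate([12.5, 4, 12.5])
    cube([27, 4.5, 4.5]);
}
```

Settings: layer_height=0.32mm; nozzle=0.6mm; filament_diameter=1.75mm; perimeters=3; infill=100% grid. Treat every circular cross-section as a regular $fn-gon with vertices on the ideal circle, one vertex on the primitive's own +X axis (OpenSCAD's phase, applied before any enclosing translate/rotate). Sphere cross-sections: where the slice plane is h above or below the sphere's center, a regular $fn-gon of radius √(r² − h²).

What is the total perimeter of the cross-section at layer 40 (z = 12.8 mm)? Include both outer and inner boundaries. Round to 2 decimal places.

130.13 mm

At z = 12.8 mm: the sphere: section is a regular 12-gon, circumradius = √(r²−h²) = √(7²−5.8²) = 3.919 (perimeter = 2·12·3.919·sin(180°/12) = 24.34 mm); the r=6.5 sphere at (6.5, 9.5) slices to a regular 12-gon of circumradius 6.388 (√(r²−h²) with h=1.2 from center) (perimeter = 2·12·6.388·sin(180°/12) = 39.68 mm); the cylinder at (11.5, 2.5): section is a regular 12-gon, circumradius r=7.5 (perimeter = 2·12·7.500·sin(180°/12) = 46.59 mm); the cube at (12.5, 4) is present — its section is the full 27×4.5 rectangle (perimeter 63.00 mm); Taking the union: the regions partially overlap (shared area 58.94 mm²), so the edge portions inside another operand are dropped and the merged outline is re-measured after clipping — boundary = 130.13 mm. Overall, the cross-section has 2 separate islands. Total boundary length (outer) = 130.13 mm.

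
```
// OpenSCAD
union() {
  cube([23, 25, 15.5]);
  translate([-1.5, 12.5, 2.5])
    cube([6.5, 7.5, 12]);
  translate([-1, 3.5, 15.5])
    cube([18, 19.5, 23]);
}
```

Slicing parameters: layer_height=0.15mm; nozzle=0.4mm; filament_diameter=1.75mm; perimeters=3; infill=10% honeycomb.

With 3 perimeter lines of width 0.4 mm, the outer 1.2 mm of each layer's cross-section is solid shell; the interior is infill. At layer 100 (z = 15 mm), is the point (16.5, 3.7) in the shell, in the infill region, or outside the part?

infill

At z = 15 mm: the cube is present — its section is the full 23×25 rectangle; the cube at (-1.5, 12.5) is not intersected at this z (z outside [2.5, 14.5]); the cube at (-1, 3.5) does not reach this height (z outside [15.5, 38.5]); Merging all regions: only the 23×25 cube is present, so the union is just that shape — 1 connected region. Overall, the cross-section is a single solid region. The nearest boundary edge runs (0.00, 0.00)→(23.00, 0.00); distance from the point to it = 3.70 mm. The point is inside the cross-section and 3.70 mm from the nearest boundary — more than the 1.2 mm shell width (3 × 0.4), so it's in the infill interior.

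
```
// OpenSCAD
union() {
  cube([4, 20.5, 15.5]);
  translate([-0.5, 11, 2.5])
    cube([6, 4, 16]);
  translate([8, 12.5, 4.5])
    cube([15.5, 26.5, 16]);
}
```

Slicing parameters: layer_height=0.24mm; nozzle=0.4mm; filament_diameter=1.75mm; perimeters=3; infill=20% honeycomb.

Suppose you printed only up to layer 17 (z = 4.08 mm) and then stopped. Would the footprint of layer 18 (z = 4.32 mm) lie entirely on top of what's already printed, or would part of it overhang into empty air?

entirely on top

Compare the two slices. At z = 4.08: the cube is present — its section is the full 4×20.5 rectangle (area 82.00 mm²); the 6×4 cube at (-0.5, 11) contributes its full rectangle (area 24.00 mm²); the cube at (8, 12.5) is not intersected at this z (z outside [4.5, 20.5]); Merging all regions: the regions partially overlap — summed areas 106.00 mm² minus the doubly-counted overlap 16.00 mm² gives 90.00 mm² — area = 90.00 mm². At z = 4.32: the cube (footprint 4×20.5) is included at this height (area 82.00 mm²); the cube at (-0.5, 11) (footprint 6×4) is included at this height (area 24.00 mm²); the cube at (8, 12.5) does not reach this height (z outside [4.5, 20.5]); Combining (union): the regions partially overlap — summed areas 106.00 mm² minus the doubly-counted overlap 16.00 mm² gives 90.00 mm² — area = 90.00 mm². Checking containment: the cross-section at z = 4.32 is a subset of the cross-section at z = 4.08.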